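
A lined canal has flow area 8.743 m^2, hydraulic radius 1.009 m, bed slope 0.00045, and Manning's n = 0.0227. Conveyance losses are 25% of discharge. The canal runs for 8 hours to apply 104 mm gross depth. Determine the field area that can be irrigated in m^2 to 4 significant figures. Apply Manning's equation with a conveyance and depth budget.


Approach: apply Manning's equation with a conveyance and depth budget, Q = (1/n)*A*R^(2/3)*S^(1/2); Q_field = Q*(1-loss); Area = Q_field*t/(d/1000).
Step 1 — canal discharge (Manning's equation):
  Q = (1/0.0227) * 8.743 * 1.009^(2/3) * 0.00045^(1/2) = 8.21930 m^3/s
Step 2 — delivered flow: Q_field = 8.21930*(1 - 25/100) = 6.16448 m^3/s
Step 3 — volume delivered: V = 6.16448 * 8*3600 = 177537 m^3
Step 4 — area served: A = V / (depth/1000) = 177537 / 0.104 = 1707000 m^2
Therefore the field area that can be irrigated = 1707000 m^2.


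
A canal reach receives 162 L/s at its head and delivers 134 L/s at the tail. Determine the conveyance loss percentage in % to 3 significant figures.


Approach: apply the conveyance loss ratio, loss% = ((Q_head - Q_tail)/Q_head)*100.
loss = ((162 - 134)/162)*100 = 17.3 %
Therefore the conveyance loss percentage = 17.3 %.


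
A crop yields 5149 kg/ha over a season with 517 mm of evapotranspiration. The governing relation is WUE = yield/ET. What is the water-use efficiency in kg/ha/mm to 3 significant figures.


WUE = 5149 / 517 = 9.96 kg/ha/mm
Therefore the water-use efficiency = 9.96 kg/ha/mm.


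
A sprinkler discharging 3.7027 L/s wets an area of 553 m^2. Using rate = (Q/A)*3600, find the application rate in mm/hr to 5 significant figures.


rate = (3.7027 / 553) * 3600 = 24.104 mm/hr
Therefore the application rate = 24.104 mm/hr.


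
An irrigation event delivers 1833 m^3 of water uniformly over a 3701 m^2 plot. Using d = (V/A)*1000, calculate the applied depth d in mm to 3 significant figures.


d = (1833 / 3701) * 1000 = 495 mm
Therefore the applied depth d = 495 mm.


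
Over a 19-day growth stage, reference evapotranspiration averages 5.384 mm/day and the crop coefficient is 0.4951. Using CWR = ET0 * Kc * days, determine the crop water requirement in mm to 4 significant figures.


CWR = 5.384 * 0.4951 * 19 = 50.65 mm
Therefore the crop water requirement = 50.65 mm.


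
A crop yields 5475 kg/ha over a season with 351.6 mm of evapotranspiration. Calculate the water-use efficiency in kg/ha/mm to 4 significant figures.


Approach: apply the water-use efficiency ratio, WUE = yield/ET.
WUE = 5475 / 351.6 = 15.57 kg/ha/mm
Therefore the water-use efficiency = 15.57 kg/ha/mm.


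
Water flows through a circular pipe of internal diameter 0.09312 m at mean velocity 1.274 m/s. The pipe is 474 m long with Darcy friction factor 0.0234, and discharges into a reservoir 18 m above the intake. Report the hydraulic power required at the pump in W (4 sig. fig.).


Approach: apply continuity + Darcy-Weisbach + hydraulic power, Q = A*v; hf = f*(L/D)*(v^2/(2g)); H = static + hf; P = rho*g*Q*H.
Step 1 — flow rate (continuity, Q = A*v):
  A = pi*(0.09312/2)^2 = 0.00681045 m^2
  Q = 0.00681045 * 1.274 = 0.00867651 m^3/s
Step 2 — friction head loss (Darcy-Weisbach):
  hf = 0.0234 * (474/0.09312) * (1.274^2 / (2*9.81))
  hf = 9.85351 m
Step 3 — total head: H = 18 + 9.85351 = 27.8535 m
Step 4 — hydraulic power (P = rho*g*Q*H):
  P = 1000 * 9.81 * 0.00867651 * 27.8535 = 2371 W
Therefore the hydraulic power required at the pump = 2371 W.


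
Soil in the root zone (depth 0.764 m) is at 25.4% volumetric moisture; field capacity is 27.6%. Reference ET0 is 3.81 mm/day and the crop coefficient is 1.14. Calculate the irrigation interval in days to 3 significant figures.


Approach: apply soil-water budget scheduling, SMD = (FC-theta)/100*depth*1000; ETc = ET0*Kc; interval = SMD/ETc.
Step 1 — soil moisture deficit:
  SMD = (27.6 - 25.4)/100 * 0.764 * 1000 = 16.808 mm
Step 2 — daily crop ET (ETc = ET0*Kc):
  ETc = 3.81 * 1.14 = 4.3434 mm/day
Step 3 — irrigation interval (SMD/ETc):
  interval = 16.808 / 4.3434 = 3.87 days
Therefore the irrigation interval = 3.87 days.


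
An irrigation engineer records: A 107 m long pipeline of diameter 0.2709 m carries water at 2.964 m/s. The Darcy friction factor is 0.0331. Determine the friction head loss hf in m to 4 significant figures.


Approach: apply the Darcy-Weisbach equation, hf = f*(L/D)*(v^2/(2g)).
hf = 0.0331 * (107/0.2709) * (2.964^2 / (2*9.81))
hf = 5.854 m
Therefore the friction head loss hf = 5.854 m.


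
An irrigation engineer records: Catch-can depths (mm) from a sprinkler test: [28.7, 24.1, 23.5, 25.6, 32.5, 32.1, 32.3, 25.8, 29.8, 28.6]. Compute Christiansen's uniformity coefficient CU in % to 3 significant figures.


Approach: apply Christiansen's uniformity coefficient, CU = (1 - mean_abs_deviation/mean)*100.
mean = 28.300 mm
mean |d_i - mean| = 2.8400 mm
CU = (1 - 2.8400/28.300)*100 = 90.0 %
Therefore Christiansen's uniformity coefficient CU = 90.0 %.


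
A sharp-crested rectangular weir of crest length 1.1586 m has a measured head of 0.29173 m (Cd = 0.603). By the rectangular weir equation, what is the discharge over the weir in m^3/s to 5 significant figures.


Approach: apply the rectangular weir equation, Q = (2/3)*Cd*L*sqrt(2g)*H^1.5.
Q = (2/3)*0.603*1.1586*sqrt(2*9.81)*0.29173^1.5 = 0.32507 m^3/s
Therefore the discharge over the weir = 0.32507 m^3/s.


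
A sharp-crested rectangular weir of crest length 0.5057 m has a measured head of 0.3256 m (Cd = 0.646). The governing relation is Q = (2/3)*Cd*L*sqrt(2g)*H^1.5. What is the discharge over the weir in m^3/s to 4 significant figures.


Q = (2/3)*0.646*0.5057*sqrt(2*9.81)*0.3256^1.5 = 0.1792 m^3/s
Therefore the discharge over the weir = 0.1792 m^3/s.


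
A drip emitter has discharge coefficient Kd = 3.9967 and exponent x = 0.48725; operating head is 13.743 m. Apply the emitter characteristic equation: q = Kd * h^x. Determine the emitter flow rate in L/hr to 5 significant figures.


q = 3.9967 * 13.743^0.48725 = 14.330 L/hr
Therefore the emitter flow rate = 14.330 L/hr.


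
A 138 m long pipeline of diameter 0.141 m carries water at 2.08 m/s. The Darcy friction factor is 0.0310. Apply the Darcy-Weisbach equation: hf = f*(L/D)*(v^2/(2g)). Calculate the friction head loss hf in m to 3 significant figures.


hf = 0.0310 * (138/0.141) * (2.08^2 / (2*9.81))
hf = 6.69 m
Therefore the friction head loss hf = 6.69 m.


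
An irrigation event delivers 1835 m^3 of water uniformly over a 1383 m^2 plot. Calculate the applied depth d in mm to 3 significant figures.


Approach: apply depth from volume over area, d = (V/A)*1000.
d = (1835 / 1383) * 1000 = 1330 mm
Therefore the applied depth d = 1330 mm.


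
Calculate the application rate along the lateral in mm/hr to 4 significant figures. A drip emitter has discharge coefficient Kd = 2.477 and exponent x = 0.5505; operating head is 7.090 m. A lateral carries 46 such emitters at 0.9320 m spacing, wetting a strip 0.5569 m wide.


Approach: apply the emitter equation with a lateral mass balance, q = Kd*h^x; Q = n*q; rate = Q/(n*spacing*width).
Step 1 — single emitter flow (q = Kd*h^x):
  q = 2.477 * 7.090^0.5505 = 7.28126 L/hr
Step 2 — total lateral flow: Q = 46 * 7.28126 = 334.938 L/hr
Step 3 — wetted area: A = 46 * 0.9320 * 0.5569 = 23.8754 m^2
Step 4 — application rate: Q/A = 334.938/23.8754 = 14.03 mm/hr
Therefore the application rate along the lateral = 14.03 mm/hr.


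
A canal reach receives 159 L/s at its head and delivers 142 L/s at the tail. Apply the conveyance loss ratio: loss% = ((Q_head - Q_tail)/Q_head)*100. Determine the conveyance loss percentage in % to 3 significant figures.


loss = ((159 - 142)/159)*100 = 10.7 %
Therefore the conveyance loss percentage = 10.7 %.


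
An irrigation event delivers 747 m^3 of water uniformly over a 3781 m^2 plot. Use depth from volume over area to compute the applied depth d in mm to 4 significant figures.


Approach: apply depth from volume over area, d = (V/A)*1000.
d = (747 / 3781) * 1000 = 197.6 mm
Therefore the applied depth d = 197.6 mm.


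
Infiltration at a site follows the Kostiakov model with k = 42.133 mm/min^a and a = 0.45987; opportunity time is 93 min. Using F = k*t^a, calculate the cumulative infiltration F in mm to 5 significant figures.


F = 42.133 * 93^0.45987 = 338.74 mm
Therefore the cumulative infiltration F = 338.74 mm.


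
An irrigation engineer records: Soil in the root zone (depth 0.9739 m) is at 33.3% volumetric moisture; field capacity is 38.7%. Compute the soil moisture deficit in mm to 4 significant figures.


Approach: apply the soil moisture deficit relation, SMD = (FC - theta)/100 * depth * 1000.
SMD = (38.7 - 33.3)/100 * 0.9739 * 1000 = 52.59 mm
Therefore the soil moisture deficit = 52.59 mm.


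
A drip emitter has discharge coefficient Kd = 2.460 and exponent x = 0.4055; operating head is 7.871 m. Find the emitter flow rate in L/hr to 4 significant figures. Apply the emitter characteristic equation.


Approach: apply the emitter characteristic equation, q = Kd * h^x.
q = 2.460 * 7.871^0.4055 = 5.679 L/hr
Therefore the emitter flow rate = 5.679 L/hr.


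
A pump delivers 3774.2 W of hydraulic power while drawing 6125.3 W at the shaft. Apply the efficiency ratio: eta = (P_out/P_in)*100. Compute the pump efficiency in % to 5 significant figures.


eta = (3774.2 / 6125.3) * 100 = 61.617 %
Therefore the pump efficiency = 61.617 %.


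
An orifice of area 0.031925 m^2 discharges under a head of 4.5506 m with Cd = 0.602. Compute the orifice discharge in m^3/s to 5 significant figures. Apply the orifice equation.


Approach: apply the orifice equation, Q = Cd*A*sqrt(2*g*h).
Q = 0.602 * 0.031925 * sqrt(2*9.81*4.5506) = 0.18160 m^3/s
Therefore the orifice discharge = 0.18160 m^3/s.


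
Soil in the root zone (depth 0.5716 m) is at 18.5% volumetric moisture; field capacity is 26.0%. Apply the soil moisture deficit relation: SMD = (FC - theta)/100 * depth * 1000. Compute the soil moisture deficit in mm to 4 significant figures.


SMD = (26.0 - 18.5)/100 * 0.5716 * 1000 = 42.87 mm
Therefore the soil moisture deficit = 42.87 mm.


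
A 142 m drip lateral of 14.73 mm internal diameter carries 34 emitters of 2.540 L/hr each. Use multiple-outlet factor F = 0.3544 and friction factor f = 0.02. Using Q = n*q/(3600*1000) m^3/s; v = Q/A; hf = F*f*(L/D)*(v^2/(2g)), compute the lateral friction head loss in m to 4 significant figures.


Q = 34*2.540/(3600*1000) = 2.39889e-05 m^3/s
A = pi*(14.73e-3/2)^2 = 1.70410e-04 m^2, so v = Q/A = 0.140772 m/s
hf = 0.3544*0.02*(142/0.01473)*(0.140772^2/(2*9.81)) = 0.06901 m
Therefore the lateral friction head loss = 0.06901 m.


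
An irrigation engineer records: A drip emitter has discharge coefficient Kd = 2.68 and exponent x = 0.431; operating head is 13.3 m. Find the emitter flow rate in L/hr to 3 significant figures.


Approach: apply the emitter characteristic equation, q = Kd * h^x.
q = 2.68 * 13.3^0.431 = 8.18 L/hr
Therefore the emitter flow rate = 8.18 L/hr.


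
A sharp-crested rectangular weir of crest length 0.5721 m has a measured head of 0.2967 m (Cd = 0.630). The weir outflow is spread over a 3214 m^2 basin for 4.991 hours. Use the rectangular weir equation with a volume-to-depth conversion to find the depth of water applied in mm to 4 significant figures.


Approach: apply the rectangular weir equation with a volume-to-depth conversion, Q = (2/3)*Cd*L*sqrt(2g)*H^1.5; d = Q*t/A * 1000.
Step 1 — weir discharge:
  Q = (2/3)*0.630*0.5721*sqrt(2*9.81)*0.2967^1.5 = 0.172007 m^3/s
Step 2 — volume: V = 0.172007 * 4.991*3600 = 3090.56 m^3
Step 3 — depth: d = V/A * 1000 = 3090.56/3214 * 1000 = 961.6 mm
Therefore the depth of water applied = 961.6 mm.


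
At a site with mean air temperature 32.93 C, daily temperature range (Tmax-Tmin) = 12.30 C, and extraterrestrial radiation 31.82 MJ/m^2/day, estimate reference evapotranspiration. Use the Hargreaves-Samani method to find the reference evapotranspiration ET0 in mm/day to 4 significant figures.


Approach: apply the Hargreaves-Samani method, ET0 = 0.0023*(Tmean+17.8)*sqrt(Tmax-Tmin)*0.408*Ra.
ET0 = 0.0023*(32.93+17.8)*sqrt(12.30)*0.408*31.82 = 5.313 mm/day
Therefore the reference evapotranspiration ET0 = 5.313 mm/day.


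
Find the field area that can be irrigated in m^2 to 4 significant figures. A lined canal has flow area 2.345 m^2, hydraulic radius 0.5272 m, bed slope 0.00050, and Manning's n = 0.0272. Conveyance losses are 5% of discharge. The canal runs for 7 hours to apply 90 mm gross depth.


Approach: apply Manning's equation with a conveyance and depth budget, Q = (1/n)*A*R^(2/3)*S^(1/2); Q_field = Q*(1-loss); Area = Q_field*t/(d/1000).
Step 1 — canal discharge (Manning's equation):
  Q = (1/0.0272) * 2.345 * 0.5272^(2/3) * 0.00050^(1/2) = 1.25808 m^3/s
Step 2 — delivered flow: Q_field = 1.25808*(1 - 5/100) = 1.19518 m^3/s
Step 3 — volume delivered: V = 1.19518 * 7*3600 = 30118.5 m^3
Step 4 — area served: A = V / (depth/1000) = 30118.5 / 0.09 = 334700 m^2
Therefore the field area that can be irrigated = 334700 m^2.


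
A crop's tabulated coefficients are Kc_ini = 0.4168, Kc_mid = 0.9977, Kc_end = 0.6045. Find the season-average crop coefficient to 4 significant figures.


Approach: apply a simple seasonal average, Kc_avg = (Kc_ini + Kc_mid + Kc_end)/3.
Kc_avg = (0.4168 + 0.9977 + 0.6045)/3 = 0.6730
Therefore the season-average crop coefficient = 0.6730.


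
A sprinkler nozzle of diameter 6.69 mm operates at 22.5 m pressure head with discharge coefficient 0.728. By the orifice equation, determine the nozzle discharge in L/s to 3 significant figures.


Approach: apply the orifice equation, Q = Cd*A*sqrt(2*g*h), A = pi*(d/2)^2.
A = pi*(6.69e-3/2)^2 = 3.5151e-05 m^2
Q = 0.728 * 3.5151e-05 * sqrt(2*9.81*22.5) * 1000 = 0.538 L/s
Therefore the nozzle discharge = 0.538 L/s.


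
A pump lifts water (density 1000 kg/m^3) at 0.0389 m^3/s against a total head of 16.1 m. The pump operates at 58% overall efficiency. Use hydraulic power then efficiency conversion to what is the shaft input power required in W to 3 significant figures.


Approach: apply hydraulic power then efficiency conversion, P = rho*g*Q*H; P_in = P/eta.
Step 1 — hydraulic power (P = rho*g*Q*H):
  P = 1000 * 9.81 * 0.0389 * 16.1 = 6143.9 W
Step 2 — input power: P_in = P/eta = 6143.9 / 0.58 = 10600 W
Therefore the shaft input power required = 10600 W.


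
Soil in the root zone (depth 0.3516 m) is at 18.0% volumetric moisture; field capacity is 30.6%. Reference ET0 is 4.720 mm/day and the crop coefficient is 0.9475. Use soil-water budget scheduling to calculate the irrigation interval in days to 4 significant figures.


Approach: apply soil-water budget scheduling, SMD = (FC-theta)/100*depth*1000; ETc = ET0*Kc; interval = SMD/ETc.
Step 1 — soil moisture deficit:
  SMD = (30.6 - 18.0)/100 * 0.3516 * 1000 = 44.3016 mm
Step 2 — daily crop ET (ETc = ET0*Kc):
  ETc = 4.720 * 0.9475 = 4.47220 mm/day
Step 3 — irrigation interval (SMD/ETc):
  interval = 44.3016 / 4.47220 = 9.906 days
Therefore the irrigation interval = 9.906 days.


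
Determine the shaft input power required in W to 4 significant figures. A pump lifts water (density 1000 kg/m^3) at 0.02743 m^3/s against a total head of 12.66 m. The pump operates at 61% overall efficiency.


Approach: apply hydraulic power then efficiency conversion, P = rho*g*Q*H; P_in = P/eta.
Step 1 — hydraulic power (P = rho*g*Q*H):
  P = 1000 * 9.81 * 0.02743 * 12.66 = 3406.66 W
Step 2 — input power: P_in = P/eta = 3406.66 / 0.61 = 5585 W
Therefore the shaft input power required = 5585 W.


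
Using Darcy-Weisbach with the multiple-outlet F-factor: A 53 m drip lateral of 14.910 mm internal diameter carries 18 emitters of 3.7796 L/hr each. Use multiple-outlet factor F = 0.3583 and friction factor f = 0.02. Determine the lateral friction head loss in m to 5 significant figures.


Approach: apply Darcy-Weisbach with the multiple-outlet F-factor, Q = n*q/(3600*1000) m^3/s; v = Q/A; hf = F*f*(L/D)*(v^2/(2g)).
Q = 18*3.7796/(3600*1000) = 1.889800e-05 m^3/s
A = pi*(14.910e-3/2)^2 = 1.746004e-04 m^2, so v = Q/A = 0.1082357 m/s
hf = 0.3583*0.02*(53/0.014910)*(0.1082357^2/(2*9.81)) = 0.015210 m
Therefore the lateral friction head loss = 0.015210 m.


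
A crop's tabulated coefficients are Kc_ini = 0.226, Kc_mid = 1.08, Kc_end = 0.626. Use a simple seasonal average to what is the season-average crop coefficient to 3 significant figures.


Approach: apply a simple seasonal average, Kc_avg = (Kc_ini + Kc_mid + Kc_end)/3.
Kc_avg = (0.226 + 1.08 + 0.626)/3 = 0.644
Therefore the season-average crop coefficient = 0.644.


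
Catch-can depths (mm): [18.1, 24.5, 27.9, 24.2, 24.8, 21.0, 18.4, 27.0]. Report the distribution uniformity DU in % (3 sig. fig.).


Approach: apply the low-quarter distribution uniformity, DU = (mean of lowest quarter of readings / overall mean)*100.
sorted lowest 2 of 8: [18.1, 18.4] -> mean = 18.250 mm
overall mean = 23.238 mm
DU = (18.250/23.238)*100 = 78.5 %
Therefore the distribution uniformity DU = 78.5 %.


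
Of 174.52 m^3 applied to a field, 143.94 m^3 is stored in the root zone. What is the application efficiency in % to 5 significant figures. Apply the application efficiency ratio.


Approach: apply the application efficiency ratio, Ea = (stored/applied)*100.
Ea = (143.94/174.52)*100 = 82.478 %
Therefore the application efficiency = 82.478 %.


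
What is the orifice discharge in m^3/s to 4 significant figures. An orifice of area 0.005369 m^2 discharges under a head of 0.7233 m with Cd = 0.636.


Approach: apply the orifice equation, Q = Cd*A*sqrt(2*g*h).
Q = 0.636 * 0.005369 * sqrt(2*9.81*0.7233) = 0.01286 m^3/s
Therefore the orifice discharge = 0.01286 m^3/s.


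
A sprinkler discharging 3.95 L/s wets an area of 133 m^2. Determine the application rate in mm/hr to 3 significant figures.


Approach: apply the application rate relation, rate = (Q/A)*3600.
rate = (3.95 / 133) * 3600 = 107 mm/hr
Therefore the application rate = 107 mm/hr.


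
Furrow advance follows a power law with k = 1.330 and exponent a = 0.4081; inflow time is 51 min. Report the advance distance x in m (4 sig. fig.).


Approach: apply the power-law advance function, x = k*t^a.
x = 1.330 * 51^0.4081 = 6.618 m
Therefore the advance distance x = 6.618 m.


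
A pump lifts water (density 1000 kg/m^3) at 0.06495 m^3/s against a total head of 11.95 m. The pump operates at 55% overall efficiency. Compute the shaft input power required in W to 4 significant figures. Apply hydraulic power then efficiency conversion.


Approach: apply hydraulic power then efficiency conversion, P = rho*g*Q*H; P_in = P/eta.
Step 1 — hydraulic power (P = rho*g*Q*H):
  P = 1000 * 9.81 * 0.06495 * 11.95 = 7614.06 W
Step 2 — input power: P_in = P/eta = 7614.06 / 0.55 = 13840 W
Therefore the shaft input power required = 13840 W.


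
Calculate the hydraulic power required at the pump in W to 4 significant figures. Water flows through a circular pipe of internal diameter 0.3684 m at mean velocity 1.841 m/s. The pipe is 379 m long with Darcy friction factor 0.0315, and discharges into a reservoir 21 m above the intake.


Approach: apply continuity + Darcy-Weisbach + hydraulic power, Q = A*v; hf = f*(L/D)*(v^2/(2g)); H = static + hf; P = rho*g*Q*H.
Step 1 — flow rate (continuity, Q = A*v):
  A = pi*(0.3684/2)^2 = 0.106593 m^2
  Q = 0.106593 * 1.841 = 0.196238 m^3/s
Step 2 — friction head loss (Darcy-Weisbach):
  hf = 0.0315 * (379/0.3684) * (1.841^2 / (2*9.81))
  hf = 5.59808 m
Step 3 — total head: H = 21 + 5.59808 = 26.5981 m
Step 4 — hydraulic power (P = rho*g*Q*H):
  P = 1000 * 9.81 * 0.196238 * 26.5981 = 51200 W
Therefore the hydraulic power required at the pump = 51200 W.


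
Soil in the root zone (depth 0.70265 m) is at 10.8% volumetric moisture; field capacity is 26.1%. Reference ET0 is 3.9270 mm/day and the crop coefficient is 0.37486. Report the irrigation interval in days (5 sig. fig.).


Approach: apply soil-water budget scheduling, SMD = (FC-theta)/100*depth*1000; ETc = ET0*Kc; interval = SMD/ETc.
Step 1 — soil moisture deficit:
  SMD = (26.1 - 10.8)/100 * 0.70265 * 1000 = 107.5054 mm
Step 2 — daily crop ET (ETc = ET0*Kc):
  ETc = 3.9270 * 0.37486 = 1.472075 mm/day
Step 3 — irrigation interval (SMD/ETc):
  interval = 107.5054 / 1.472075 = 73.030 days
Therefore the irrigation interval = 73.030 days.


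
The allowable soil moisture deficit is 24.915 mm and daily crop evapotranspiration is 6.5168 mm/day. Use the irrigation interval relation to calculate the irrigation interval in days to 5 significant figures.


Approach: apply the irrigation interval relation, interval = SMD / ETc.
interval = 24.915 / 6.5168 = 3.8232 days
Therefore the irrigation interval = 3.8232 days.


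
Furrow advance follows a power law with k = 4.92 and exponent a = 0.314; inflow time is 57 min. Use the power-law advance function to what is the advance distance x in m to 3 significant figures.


Approach: apply the power-law advance function, x = k*t^a.
x = 4.92 * 57^0.314 = 17.5 m
Therefore the advance distance x = 17.5 m.


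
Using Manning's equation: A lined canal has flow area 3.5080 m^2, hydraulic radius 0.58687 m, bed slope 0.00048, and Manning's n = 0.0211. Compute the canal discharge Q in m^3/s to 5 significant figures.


Approach: apply Manning's equation, Q = (1/n)*A*R^(2/3)*S^(1/2).
Q = (1/0.0211) * 3.5080 * 0.58687^(2/3) * 0.00048^(1/2) = 2.5532 m^3/s
Therefore the canal discharge Q = 2.5532 m^3/s.


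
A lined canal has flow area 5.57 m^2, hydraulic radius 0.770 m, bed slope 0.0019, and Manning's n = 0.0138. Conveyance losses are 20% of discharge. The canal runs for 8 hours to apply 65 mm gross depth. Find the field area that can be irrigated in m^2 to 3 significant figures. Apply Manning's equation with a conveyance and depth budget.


Approach: apply Manning's equation with a conveyance and depth budget, Q = (1/n)*A*R^(2/3)*S^(1/2); Q_field = Q*(1-loss); Area = Q_field*t/(d/1000).
Step 1 — canal discharge (Manning's equation):
  Q = (1/0.0138) * 5.57 * 0.770^(2/3) * 0.0019^(1/2) = 14.780 m^3/s
Step 2 — delivered flow: Q_field = 14.780*(1 - 20/100) = 11.824 m^3/s
Step 3 — volume delivered: V = 11.824 * 8*3600 = 340540 m^3
Step 4 — area served: A = V / (depth/1000) = 340540 / 0.065 = 5240000 m^2
Therefore the field area that can be irrigated = 5240000 m^2.


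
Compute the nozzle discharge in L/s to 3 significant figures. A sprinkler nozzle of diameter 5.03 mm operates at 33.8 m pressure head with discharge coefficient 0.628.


Approach: apply the orifice equation, Q = Cd*A*sqrt(2*g*h), A = pi*(d/2)^2.
A = pi*(5.03e-3/2)^2 = 1.9871e-05 m^2
Q = 0.628 * 1.9871e-05 * sqrt(2*9.81*33.8) * 1000 = 0.321 L/s
Therefore the nozzle discharge = 0.321 L/s.


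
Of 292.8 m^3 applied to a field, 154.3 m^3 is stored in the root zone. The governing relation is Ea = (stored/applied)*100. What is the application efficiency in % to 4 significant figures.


Ea = (154.3/292.8)*100 = 52.70 %
Therefore the application efficiency = 52.70 %.


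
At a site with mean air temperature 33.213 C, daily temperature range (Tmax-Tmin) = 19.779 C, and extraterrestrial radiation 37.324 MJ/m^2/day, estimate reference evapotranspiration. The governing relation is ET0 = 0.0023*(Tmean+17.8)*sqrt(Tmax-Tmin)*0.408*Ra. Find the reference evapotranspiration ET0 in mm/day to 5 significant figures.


ET0 = 0.0023*(33.213+17.8)*sqrt(19.779)*0.408*37.324 = 7.9462 mm/day
Therefore the reference evapotranspiration ET0 = 7.9462 mm/day.


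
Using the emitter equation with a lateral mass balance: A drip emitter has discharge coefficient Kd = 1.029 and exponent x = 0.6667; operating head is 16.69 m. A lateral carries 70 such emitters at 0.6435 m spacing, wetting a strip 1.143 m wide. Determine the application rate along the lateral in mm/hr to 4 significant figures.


Approach: apply the emitter equation with a lateral mass balance, q = Kd*h^x; Q = n*q; rate = Q/(n*spacing*width).
Step 1 — single emitter flow (q = Kd*h^x):
  q = 1.029 * 16.69^0.6667 = 6.72089 L/hr
Step 2 — total lateral flow: Q = 70 * 6.72089 = 470.463 L/hr
Step 3 — wetted area: A = 70 * 0.6435 * 1.143 = 51.4864 m^2
Step 4 — application rate: Q/A = 470.463/51.4864 = 9.138 mm/hr
Therefore the application rate along the lateral = 9.138 mm/hr.


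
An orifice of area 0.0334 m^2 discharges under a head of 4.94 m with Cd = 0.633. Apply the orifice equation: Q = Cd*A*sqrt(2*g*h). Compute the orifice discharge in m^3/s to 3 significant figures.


Q = 0.633 * 0.0334 * sqrt(2*9.81*4.94) = 0.208 m^3/s
Therefore the orifice discharge = 0.208 m^3/s.


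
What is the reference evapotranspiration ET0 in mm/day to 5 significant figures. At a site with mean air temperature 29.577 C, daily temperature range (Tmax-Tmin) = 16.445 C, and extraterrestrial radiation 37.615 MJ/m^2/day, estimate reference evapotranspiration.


Approach: apply the Hargreaves-Samani method, ET0 = 0.0023*(Tmean+17.8)*sqrt(Tmax-Tmin)*0.408*Ra.
ET0 = 0.0023*(29.577+17.8)*sqrt(16.445)*0.408*37.615 = 6.7816 mm/day
Therefore the reference evapotranspiration ET0 = 6.7816 mm/day.


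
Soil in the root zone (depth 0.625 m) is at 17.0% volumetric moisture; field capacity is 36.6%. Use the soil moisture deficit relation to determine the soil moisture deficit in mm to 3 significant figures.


Approach: apply the soil moisture deficit relation, SMD = (FC - theta)/100 * depth * 1000.
SMD = (36.6 - 17.0)/100 * 0.625 * 1000 = 122 mm
Therefore the soil moisture deficit = 122 mm.


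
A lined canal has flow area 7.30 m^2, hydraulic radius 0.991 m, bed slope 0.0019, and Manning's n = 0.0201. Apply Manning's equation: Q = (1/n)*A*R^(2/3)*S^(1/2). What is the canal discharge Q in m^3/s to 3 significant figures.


Q = (1/0.0201) * 7.30 * 0.991^(2/3) * 0.0019^(1/2) = 15.7 m^3/s
Therefore the canal discharge Q = 15.7 m^3/s.


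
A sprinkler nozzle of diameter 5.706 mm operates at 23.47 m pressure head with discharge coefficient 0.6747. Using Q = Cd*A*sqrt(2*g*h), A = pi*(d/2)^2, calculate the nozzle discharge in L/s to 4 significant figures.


A = pi*(5.706e-3/2)^2 = 2.55713e-05 m^2
Q = 0.6747 * 2.55713e-05 * sqrt(2*9.81*23.47) * 1000 = 0.3702 L/s
Therefore the nozzle discharge = 0.3702 L/s.


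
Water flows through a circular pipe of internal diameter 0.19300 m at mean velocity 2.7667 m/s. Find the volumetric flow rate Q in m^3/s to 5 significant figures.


Approach: apply the continuity equation for pipe flow, Q = A * v with A = pi*(D/2)^2.
A = pi*(0.19300/2)^2 = 0.02925530 m^2
Q = 0.02925530 * 2.7667 = 0.080941 m^3/s
Therefore the volumetric flow rate Q = 0.080941 m^3/s.


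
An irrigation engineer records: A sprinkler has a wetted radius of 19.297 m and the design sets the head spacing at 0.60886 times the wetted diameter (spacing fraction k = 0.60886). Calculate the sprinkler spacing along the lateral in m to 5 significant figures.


Approach: apply the sprinkler spacing rule (spacing as a fraction of wetted diameter), S = k*(2*R).
S = 0.60886 * (2 * 19.297) = 23.498 m
Therefore the sprinkler spacing along the lateral = 23.498 m.


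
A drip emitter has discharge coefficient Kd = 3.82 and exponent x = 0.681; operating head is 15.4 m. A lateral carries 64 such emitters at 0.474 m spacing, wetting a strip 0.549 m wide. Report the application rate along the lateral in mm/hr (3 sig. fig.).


Approach: apply the emitter equation with a lateral mass balance, q = Kd*h^x; Q = n*q; rate = Q/(n*spacing*width).
Step 1 — single emitter flow (q = Kd*h^x):
  q = 3.82 * 15.4^0.681 = 24.590 L/hr
Step 2 — total lateral flow: Q = 64 * 24.590 = 1573.8 L/hr
Step 3 — wetted area: A = 64 * 0.474 * 0.549 = 16.654 m^2
Step 4 — application rate: Q/A = 1573.8/16.654 = 94.5 mm/hr
Therefore the application rate along the lateral = 94.5 mm/hr.


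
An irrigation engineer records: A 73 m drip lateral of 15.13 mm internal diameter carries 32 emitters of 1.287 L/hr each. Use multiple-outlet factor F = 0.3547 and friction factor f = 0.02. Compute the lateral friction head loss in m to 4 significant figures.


Approach: apply Darcy-Weisbach with the multiple-outlet F-factor, Q = n*q/(3600*1000) m^3/s; v = Q/A; hf = F*f*(L/D)*(v^2/(2g)).
Q = 32*1.287/(3600*1000) = 1.14400e-05 m^3/s
A = pi*(15.13e-3/2)^2 = 1.79791e-04 m^2, so v = Q/A = 0.0636295 m/s
hf = 0.3547*0.02*(73/0.01513)*(0.0636295^2/(2*9.81)) = 0.007063 m
Therefore the lateral friction head loss = 0.007063 m.


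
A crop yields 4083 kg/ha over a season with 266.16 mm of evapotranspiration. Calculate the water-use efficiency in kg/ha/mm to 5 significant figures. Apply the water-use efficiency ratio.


Approach: apply the water-use efficiency ratio, WUE = yield/ET.
WUE = 4083 / 266.16 = 15.340 kg/ha/mm
Therefore the water-use efficiency = 15.340 kg/ha/mm.


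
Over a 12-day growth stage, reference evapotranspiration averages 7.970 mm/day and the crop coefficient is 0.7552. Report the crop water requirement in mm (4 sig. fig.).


Approach: apply the crop water requirement relation, CWR = ET0 * Kc * days.
CWR = 7.970 * 0.7552 * 12 = 72.23 mm
Therefore the crop water requirement = 72.23 mm.


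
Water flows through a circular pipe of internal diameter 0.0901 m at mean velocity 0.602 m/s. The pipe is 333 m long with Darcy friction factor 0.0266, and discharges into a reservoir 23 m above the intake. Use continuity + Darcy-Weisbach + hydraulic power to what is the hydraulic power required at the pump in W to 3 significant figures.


Approach: apply continuity + Darcy-Weisbach + hydraulic power, Q = A*v; hf = f*(L/D)*(v^2/(2g)); H = static + hf; P = rho*g*Q*H.
Step 1 — flow rate (continuity, Q = A*v):
  A = pi*(0.0901/2)^2 = 0.0063759 m^2
  Q = 0.0063759 * 0.602 = 0.0038383 m^3/s
Step 2 — friction head loss (Darcy-Weisbach):
  hf = 0.0266 * (333/0.0901) * (0.602^2 / (2*9.81))
  hf = 1.8159 m
Step 3 — total head: H = 23 + 1.8159 = 24.816 m
Step 4 — hydraulic power (P = rho*g*Q*H):
  P = 1000 * 9.81 * 0.0038383 * 24.816 = 934 W
Therefore the hydraulic power required at the pump = 934 W.


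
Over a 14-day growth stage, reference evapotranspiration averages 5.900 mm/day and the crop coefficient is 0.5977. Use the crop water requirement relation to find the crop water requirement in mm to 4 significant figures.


Approach: apply the crop water requirement relation, CWR = ET0 * Kc * days.
CWR = 5.900 * 0.5977 * 14 = 49.37 mm
Therefore the crop water requirement = 49.37 mm.


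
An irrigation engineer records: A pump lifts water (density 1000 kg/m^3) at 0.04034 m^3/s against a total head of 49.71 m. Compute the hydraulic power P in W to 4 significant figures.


Approach: apply the hydraulic power relation, P = rho*g*Q*H.
P = 1000 * 9.81 * 0.04034 * 49.71 = 19670 W
Therefore the hydraulic power P = 19670 W.


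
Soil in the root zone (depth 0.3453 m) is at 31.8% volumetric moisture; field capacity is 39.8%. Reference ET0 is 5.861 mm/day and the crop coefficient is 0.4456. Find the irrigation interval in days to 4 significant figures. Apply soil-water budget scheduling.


Approach: apply soil-water budget scheduling, SMD = (FC-theta)/100*depth*1000; ETc = ET0*Kc; interval = SMD/ETc.
Step 1 — soil moisture deficit:
  SMD = (39.8 - 31.8)/100 * 0.3453 * 1000 = 27.6240 mm
Step 2 — daily crop ET (ETc = ET0*Kc):
  ETc = 5.861 * 0.4456 = 2.61166 mm/day
Step 3 — irrigation interval (SMD/ETc):
  interval = 27.6240 / 2.61166 = 10.58 days
Therefore the irrigation interval = 10.58 days.


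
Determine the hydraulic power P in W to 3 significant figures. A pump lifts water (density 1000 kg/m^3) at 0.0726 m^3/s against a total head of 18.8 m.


Approach: apply the hydraulic power relation, P = rho*g*Q*H.
P = 1000 * 9.81 * 0.0726 * 18.8 = 13400 W
Therefore the hydraulic power P = 13400 W.


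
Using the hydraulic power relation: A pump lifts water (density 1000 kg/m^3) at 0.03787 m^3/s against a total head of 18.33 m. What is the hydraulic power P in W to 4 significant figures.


Approach: apply the hydraulic power relation, P = rho*g*Q*H.
P = 1000 * 9.81 * 0.03787 * 18.33 = 6810 W
Therefore the hydraulic power P = 6810 W.


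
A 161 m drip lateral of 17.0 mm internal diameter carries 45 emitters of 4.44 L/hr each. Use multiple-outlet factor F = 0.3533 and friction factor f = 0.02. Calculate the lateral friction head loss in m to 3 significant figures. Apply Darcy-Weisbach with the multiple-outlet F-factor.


Approach: apply Darcy-Weisbach with the multiple-outlet F-factor, Q = n*q/(3600*1000) m^3/s; v = Q/A; hf = F*f*(L/D)*(v^2/(2g)).
Q = 45*4.44/(3600*1000) = 5.5500e-05 m^3/s
A = pi*(17.0e-3/2)^2 = 2.2698e-04 m^2, so v = Q/A = 0.24451 m/s
hf = 0.3533*0.02*(161/0.0170)*(0.24451^2/(2*9.81)) = 0.204 m
Therefore the lateral friction head loss = 0.204 m.


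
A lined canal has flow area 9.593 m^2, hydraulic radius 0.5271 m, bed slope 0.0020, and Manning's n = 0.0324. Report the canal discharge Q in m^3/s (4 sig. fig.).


Approach: apply Manning's equation, Q = (1/n)*A*R^(2/3)*S^(1/2).
Q = (1/0.0324) * 9.593 * 0.5271^(2/3) * 0.0020^(1/2) = 8.640 m^3/s
Therefore the canal discharge Q = 8.640 m^3/s.


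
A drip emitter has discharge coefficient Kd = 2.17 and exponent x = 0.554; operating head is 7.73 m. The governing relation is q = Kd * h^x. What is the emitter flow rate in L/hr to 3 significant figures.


q = 2.17 * 7.73^0.554 = 6.74 L/hr
Therefore the emitter flow rate = 6.74 L/hr.


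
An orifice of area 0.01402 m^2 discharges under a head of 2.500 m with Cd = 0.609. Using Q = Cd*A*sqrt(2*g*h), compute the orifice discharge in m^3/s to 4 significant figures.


Q = 0.609 * 0.01402 * sqrt(2*9.81*2.500) = 0.05980 m^3/s
Therefore the orifice discharge = 0.05980 m^3/s.


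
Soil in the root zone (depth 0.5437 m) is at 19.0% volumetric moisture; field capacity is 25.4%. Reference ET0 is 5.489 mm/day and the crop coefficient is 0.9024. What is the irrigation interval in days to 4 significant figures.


Approach: apply soil-water budget scheduling, SMD = (FC-theta)/100*depth*1000; ETc = ET0*Kc; interval = SMD/ETc.
Step 1 — soil moisture deficit:
  SMD = (25.4 - 19.0)/100 * 0.5437 * 1000 = 34.7968 mm
Step 2 — daily crop ET (ETc = ET0*Kc):
  ETc = 5.489 * 0.9024 = 4.95327 mm/day
Step 3 — irrigation interval (SMD/ETc):
  interval = 34.7968 / 4.95327 = 7.025 days
Therefore the irrigation interval = 7.025 days.


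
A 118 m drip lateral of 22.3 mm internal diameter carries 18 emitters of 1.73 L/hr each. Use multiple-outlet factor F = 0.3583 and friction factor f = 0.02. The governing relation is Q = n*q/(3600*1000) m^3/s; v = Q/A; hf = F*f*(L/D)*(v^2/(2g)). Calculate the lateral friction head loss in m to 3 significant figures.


Q = 18*1.73/(3600*1000) = 8.6500e-06 m^3/s
A = pi*(22.3e-3/2)^2 = 3.9057e-04 m^2, so v = Q/A = 0.022147 m/s
hf = 0.3583*0.02*(118/0.0223)*(0.022147^2/(2*9.81)) = 0.000948 m
Therefore the lateral friction head loss = 0.000948 m.


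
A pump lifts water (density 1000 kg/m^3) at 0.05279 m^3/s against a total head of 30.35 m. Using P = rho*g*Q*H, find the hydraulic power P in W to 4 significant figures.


P = 1000 * 9.81 * 0.05279 * 30.35 = 15720 W
Therefore the hydraulic power P = 15720 W.


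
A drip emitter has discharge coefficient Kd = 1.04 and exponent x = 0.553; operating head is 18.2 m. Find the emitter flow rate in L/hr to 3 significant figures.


Approach: apply the emitter characteristic equation, q = Kd * h^x.
q = 1.04 * 18.2^0.553 = 5.17 L/hr
Therefore the emitter flow rate = 5.17 L/hr.


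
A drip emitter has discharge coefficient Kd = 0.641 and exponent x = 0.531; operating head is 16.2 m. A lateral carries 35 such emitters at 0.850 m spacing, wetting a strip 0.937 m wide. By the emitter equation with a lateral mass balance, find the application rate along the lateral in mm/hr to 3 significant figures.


Approach: apply the emitter equation with a lateral mass balance, q = Kd*h^x; Q = n*q; rate = Q/(n*spacing*width).
Step 1 — single emitter flow (q = Kd*h^x):
  q = 0.641 * 16.2^0.531 = 2.8126 L/hr
Step 2 — total lateral flow: Q = 35 * 2.8126 = 98.442 L/hr
Step 3 — wetted area: A = 35 * 0.850 * 0.937 = 27.876 m^2
Step 4 — application rate: Q/A = 98.442/27.876 = 3.53 mm/hr
Therefore the application rate along the lateral = 3.53 mm/hr.


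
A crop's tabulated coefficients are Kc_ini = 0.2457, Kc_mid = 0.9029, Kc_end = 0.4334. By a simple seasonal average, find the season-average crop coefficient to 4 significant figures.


Approach: apply a simple seasonal average, Kc_avg = (Kc_ini + Kc_mid + Kc_end)/3.
Kc_avg = (0.2457 + 0.9029 + 0.4334)/3 = 0.5273
Therefore the season-average crop coefficient = 0.5273.


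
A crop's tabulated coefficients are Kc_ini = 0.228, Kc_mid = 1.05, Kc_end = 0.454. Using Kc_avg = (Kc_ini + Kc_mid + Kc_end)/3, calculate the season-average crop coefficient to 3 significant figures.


Kc_avg = (0.228 + 1.05 + 0.454)/3 = 0.577
Therefore the season-average crop coefficient = 0.577.


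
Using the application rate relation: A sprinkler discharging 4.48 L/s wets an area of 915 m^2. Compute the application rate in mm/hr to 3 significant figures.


Approach: apply the application rate relation, rate = (Q/A)*3600.
rate = (4.48 / 915) * 3600 = 17.6 mm/hr
Therefore the application rate = 17.6 mm/hr.


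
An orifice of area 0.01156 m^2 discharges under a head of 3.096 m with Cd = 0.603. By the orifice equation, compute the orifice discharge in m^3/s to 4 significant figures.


Approach: apply the orifice equation, Q = Cd*A*sqrt(2*g*h).
Q = 0.603 * 0.01156 * sqrt(2*9.81*3.096) = 0.05433 m^3/s
Therefore the orifice discharge = 0.05433 m^3/s.


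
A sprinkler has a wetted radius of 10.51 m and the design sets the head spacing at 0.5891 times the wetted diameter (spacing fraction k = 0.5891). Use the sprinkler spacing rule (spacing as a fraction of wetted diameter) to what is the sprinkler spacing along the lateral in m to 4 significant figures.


Approach: apply the sprinkler spacing rule (spacing as a fraction of wetted diameter), S = k*(2*R).
S = 0.5891 * (2 * 10.51) = 12.38 m
Therefore the sprinkler spacing along the lateral = 12.38 m.


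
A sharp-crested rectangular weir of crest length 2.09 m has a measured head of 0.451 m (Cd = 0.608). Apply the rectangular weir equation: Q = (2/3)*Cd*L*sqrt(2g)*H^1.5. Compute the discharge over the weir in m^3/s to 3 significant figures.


Q = (2/3)*0.608*2.09*sqrt(2*9.81)*0.451^1.5 = 1.14 m^3/s
Therefore the discharge over the weir = 1.14 m^3/s.


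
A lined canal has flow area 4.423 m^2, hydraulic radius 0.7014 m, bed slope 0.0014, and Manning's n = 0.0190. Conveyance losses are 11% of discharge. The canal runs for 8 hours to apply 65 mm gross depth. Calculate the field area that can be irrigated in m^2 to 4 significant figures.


Approach: apply Manning's equation with a conveyance and depth budget, Q = (1/n)*A*R^(2/3)*S^(1/2); Q_field = Q*(1-loss); Area = Q_field*t/(d/1000).
Step 1 — canal discharge (Manning's equation):
  Q = (1/0.0190) * 4.423 * 0.7014^(2/3) * 0.0014^(1/2) = 6.87603 m^3/s
Step 2 — delivered flow: Q_field = 6.87603*(1 - 11/100) = 6.11967 m^3/s
Step 3 — volume delivered: V = 6.11967 * 8*3600 = 176246 m^3
Step 4 — area served: A = V / (depth/1000) = 176246 / 0.065 = 2711000 m^2
Therefore the field area that can be irrigated = 2711000 m^2.


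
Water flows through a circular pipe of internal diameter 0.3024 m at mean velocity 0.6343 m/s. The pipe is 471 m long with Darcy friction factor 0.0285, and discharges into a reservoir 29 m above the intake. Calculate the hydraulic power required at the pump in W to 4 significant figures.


Approach: apply continuity + Darcy-Weisbach + hydraulic power, Q = A*v; hf = f*(L/D)*(v^2/(2g)); H = static + hf; P = rho*g*Q*H.
Step 1 — flow rate (continuity, Q = A*v):
  A = pi*(0.3024/2)^2 = 0.0718213 m^2
  Q = 0.0718213 * 0.6343 = 0.0455563 m^3/s
Step 2 — friction head loss (Darcy-Weisbach):
  hf = 0.0285 * (471/0.3024) * (0.6343^2 / (2*9.81))
  hf = 0.910279 m
Step 3 — total head: H = 29 + 0.910279 = 29.9103 m
Step 4 — hydraulic power (P = rho*g*Q*H):
  P = 1000 * 9.81 * 0.0455563 * 29.9103 = 13370 W
Therefore the hydraulic power required at the pump = 13370 W.
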